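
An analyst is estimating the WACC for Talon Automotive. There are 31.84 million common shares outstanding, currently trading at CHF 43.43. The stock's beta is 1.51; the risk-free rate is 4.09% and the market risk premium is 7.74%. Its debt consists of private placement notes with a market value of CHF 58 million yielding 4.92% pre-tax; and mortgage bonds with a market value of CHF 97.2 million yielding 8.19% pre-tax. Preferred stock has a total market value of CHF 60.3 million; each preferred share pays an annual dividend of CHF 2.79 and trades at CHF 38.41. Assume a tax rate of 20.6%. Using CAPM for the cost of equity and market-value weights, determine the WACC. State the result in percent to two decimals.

14.46%

Cost of equity via CAPM: Re = 4.09% + 1.51 × 7.74% = 15.7774%.
Cost of preferred: Rp = 2.79 / 38.41 = 7.2637%.
Market value of equity E = 43.43 × 31.84m = 1382.8112m.
Total capital V = 1382.8112 + 60.3 + 58 + 97.2 = 1598.3112.
Equity: weight = 1382.8112/1598.3112 = 0.8652; cost = 15.7774%.
Preferred: weight = 60.3/1598.3112 = 0.0377; cost = 7.2637%.
Private placement notes: weight = 58/1598.3112 = 0.0363; after-tax cost = 4.92% × (1 − 20.6%) = 3.9065%.
Mortgage bonds: weight = 97.2/1598.3112 = 0.0608; after-tax cost = 8.19% × (1 − 20.6%) = 6.5029%.
WACC = 0.8652 × 15.7774% + 0.0377 × 7.2637% + 0.0363 × 3.9065% + 0.0608 × 6.5029% = 14.4614%.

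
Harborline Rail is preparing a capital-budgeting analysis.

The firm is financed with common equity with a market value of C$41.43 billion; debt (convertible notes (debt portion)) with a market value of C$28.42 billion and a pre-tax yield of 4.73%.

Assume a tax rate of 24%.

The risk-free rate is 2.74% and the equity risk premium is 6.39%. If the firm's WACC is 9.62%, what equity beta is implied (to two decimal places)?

Total capital V = 41.43 + 28.42 = 69.85.
Equity weight = 41.43/69.85 = 0.5931.
Convertible notes (debt portion) weight = 28.42/69.85 = 0.4069.
Debt contribution = 0.4069 × 4.73% × (1 − 24%) = 1.4626%.
Required equity contribution = 9.62% − 1.4626% = 8.1574%  ⇒  Re = 13.7531%.
CAPM: 13.7531% = 2.74% + β × 6.39%  ⇒  β = 1.7235.

1.72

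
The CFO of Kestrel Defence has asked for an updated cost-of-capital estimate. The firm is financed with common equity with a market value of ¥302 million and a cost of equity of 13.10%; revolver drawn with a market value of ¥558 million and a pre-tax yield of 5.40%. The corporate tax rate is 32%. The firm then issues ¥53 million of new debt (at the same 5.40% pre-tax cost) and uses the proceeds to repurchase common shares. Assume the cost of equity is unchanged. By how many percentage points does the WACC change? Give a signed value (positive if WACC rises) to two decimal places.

Current WACC:
Total capital V = 302 + 558 = 860.
Equity: weight = 302/860 = 0.3512; cost = 13.1%.
Revolver drawn: weight = 558/860 = 0.6488; after-tax cost = 5.4% × (1 − 32%) = 3.6720%.
WACC = 0.3512 × 13.1000% + 0.6488 × 3.6720% = 6.9828%.
After the change:
Total capital V = 249 + 611 = 860.
Equity: weight = 249/860 = 0.2895; cost = 13.1%.
Revolver drawn: weight = 611/860 = 0.7105; after-tax cost = 5.4% × (1 − 32%) = 3.6720%.
WACC = 0.2895 × 13.1000% + 0.7105 × 3.6720% = 6.4017%.
Change in WACC = 6.4017% − 6.9828% = -0.5810 pp.

-0.58 pp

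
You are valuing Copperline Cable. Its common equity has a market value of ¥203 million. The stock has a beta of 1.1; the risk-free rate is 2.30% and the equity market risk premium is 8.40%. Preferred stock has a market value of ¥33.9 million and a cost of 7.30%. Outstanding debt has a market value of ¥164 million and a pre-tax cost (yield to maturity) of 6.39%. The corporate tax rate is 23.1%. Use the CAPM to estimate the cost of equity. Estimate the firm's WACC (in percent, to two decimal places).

Cost of equity via CAPM: Re = 2.3% + 1.1 × 8.4% = 11.5400%.
Total capital V = 203 + 33.9 + 164 = 400.9.
Equity: weight = 203/400.9 = 0.5064; cost = 11.54%.
Preferred: weight = 33.9/400.9 = 0.0846; cost = 7.3%.
Debt: weight = 164/400.9 = 0.4091; after-tax cost = 6.39% × (1 − 23.1%) = 4.9139%.
WACC = 0.5064 × 11.5400% + 0.0846 × 7.3000% + 0.4091 × 4.9139% = 8.4709%.

8.47%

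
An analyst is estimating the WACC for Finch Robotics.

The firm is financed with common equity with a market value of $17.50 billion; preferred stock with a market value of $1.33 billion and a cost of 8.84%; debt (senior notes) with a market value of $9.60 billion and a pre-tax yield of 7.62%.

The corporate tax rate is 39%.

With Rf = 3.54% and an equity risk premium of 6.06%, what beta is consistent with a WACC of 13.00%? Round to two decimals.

Total capital V = 17.5 + 1.33 + 9.6 = 28.43.
Equity weight = 17.5/28.43 = 0.6155.
Preferred weight = 1.33/28.43 = 0.0468.
Senior notes weight = 9.6/28.43 = 0.3377.
Debt contribution = 0.3377 × 7.62% × (1 − 39%) = 1.5696%.
Preferred contribution = 0.0468 × 8.84% = 0.4135%.
Required equity contribution = 13.0% − 1.9831% = 11.0169%  ⇒  Re = 17.8977%.
CAPM: 17.8977% = 3.54% + β × 6.06%  ⇒  β = 2.3693.

2.37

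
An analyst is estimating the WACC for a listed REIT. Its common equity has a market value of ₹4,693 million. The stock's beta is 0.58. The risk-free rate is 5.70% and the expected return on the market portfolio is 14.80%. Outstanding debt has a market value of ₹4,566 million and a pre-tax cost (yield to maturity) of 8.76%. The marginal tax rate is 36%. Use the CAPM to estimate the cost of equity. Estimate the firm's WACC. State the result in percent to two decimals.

8.33%

Market risk premium = 14.8% − 5.7% = 9.1%.
Cost of equity via CAPM: Re = 5.7% + 0.58 × 9.1% = 10.9780%.
Total capital V = 4693 + 4566 = 9259.
Equity: weight = 4693/9259 = 0.5069; cost = 10.978%.
Debt: weight = 4566/9259 = 0.4931; after-tax cost = 8.76% × (1 − 36%) = 5.6064%.
WACC = 0.5069 × 10.9780% + 0.4931 × 5.6064% = 8.3290%.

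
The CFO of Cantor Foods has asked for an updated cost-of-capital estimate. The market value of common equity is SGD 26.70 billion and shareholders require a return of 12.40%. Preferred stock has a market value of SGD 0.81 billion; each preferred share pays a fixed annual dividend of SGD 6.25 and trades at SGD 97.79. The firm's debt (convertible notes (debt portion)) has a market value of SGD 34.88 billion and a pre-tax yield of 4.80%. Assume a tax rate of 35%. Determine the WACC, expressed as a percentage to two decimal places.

Cost of preferred: Rp = 6.25 / 97.79 = 6.3912%.
Total capital V = 26.7 + 0.81 + 34.88 = 62.39.
Equity: weight = 26.7/62.39 = 0.4280; cost = 12.4%.
Preferred: weight = 0.81/62.39 = 0.0130; cost = 6.3912%.
Convertible notes (debt portion): weight = 34.88/62.39 = 0.5591; after-tax cost = 4.8% × (1 − 35%) = 3.1200%.
WACC = 0.4280 × 12.4000% + 0.0130 × 6.3912% + 0.5591 × 3.1200% = 7.1339%.

7.13%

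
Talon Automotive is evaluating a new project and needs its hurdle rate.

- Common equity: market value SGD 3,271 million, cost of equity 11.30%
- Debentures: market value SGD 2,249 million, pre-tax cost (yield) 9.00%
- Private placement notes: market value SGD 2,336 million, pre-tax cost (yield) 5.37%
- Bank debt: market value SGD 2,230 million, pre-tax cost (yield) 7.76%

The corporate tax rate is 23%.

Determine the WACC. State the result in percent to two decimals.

7.49%

Total capital V = 3271 + 2249 + 2336 + 2230 = 10086.
Equity: weight = 3271/10086 = 0.3243; cost = 11.3%.
Debentures: weight = 2249/10086 = 0.2230; after-tax cost = 9% × (1 − 23%) = 6.9300%.
Private placement notes: weight = 2336/10086 = 0.2316; after-tax cost = 5.37% × (1 − 23%) = 4.1349%.
Bank debt: weight = 2230/10086 = 0.2211; after-tax cost = 7.76% × (1 − 23%) = 5.9752%.
WACC = 0.3243 × 11.3000% + 0.2230 × 6.9300% + 0.2316 × 4.1349% + 0.2211 × 5.9752% = 7.4888%.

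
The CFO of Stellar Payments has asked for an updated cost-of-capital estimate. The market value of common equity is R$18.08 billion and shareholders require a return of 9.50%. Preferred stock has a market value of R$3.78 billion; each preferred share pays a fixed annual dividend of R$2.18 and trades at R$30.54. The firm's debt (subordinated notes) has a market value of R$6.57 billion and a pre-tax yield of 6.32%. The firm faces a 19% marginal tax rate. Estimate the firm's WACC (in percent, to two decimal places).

Cost of preferred: Rp = 2.18 / 30.54 = 7.1382%.
Total capital V = 18.08 + 3.78 + 6.57 = 28.43.
Equity: weight = 18.08/28.43 = 0.6359; cost = 9.5%.
Preferred: weight = 3.78/28.43 = 0.1330; cost = 7.1382%.
Subordinated notes: weight = 6.57/28.43 = 0.2311; after-tax cost = 6.32% × (1 − 19%) = 5.1192%.
WACC = 0.6359 × 9.5000% + 0.1330 × 7.1382% + 0.2311 × 5.1192% = 8.1736%.

8.17%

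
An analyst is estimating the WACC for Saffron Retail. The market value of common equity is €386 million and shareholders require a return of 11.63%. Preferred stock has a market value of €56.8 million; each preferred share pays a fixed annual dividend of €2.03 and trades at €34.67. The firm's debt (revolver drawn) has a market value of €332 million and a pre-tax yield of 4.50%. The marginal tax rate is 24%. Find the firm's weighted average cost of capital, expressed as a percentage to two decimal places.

7.69%

Cost of preferred: Rp = 2.03 / 34.67 = 5.8552%.
Total capital V = 386 + 56.8 + 332 = 774.8.
Equity: weight = 386/774.8 = 0.4982; cost = 11.63%.
Preferred: weight = 56.8/774.8 = 0.0733; cost = 5.8552%.
Revolver drawn: weight = 332/774.8 = 0.4285; after-tax cost = 4.5% × (1 − 24%) = 3.4200%.
WACC = 0.4982 × 11.6300% + 0.0733 × 5.8552% + 0.4285 × 3.4200% = 7.6887%.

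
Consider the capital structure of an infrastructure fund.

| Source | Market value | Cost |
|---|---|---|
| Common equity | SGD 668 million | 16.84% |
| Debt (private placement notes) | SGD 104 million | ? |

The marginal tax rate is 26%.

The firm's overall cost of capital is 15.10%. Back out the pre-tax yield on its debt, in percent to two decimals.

Total capital V = 668 + 104 = 772.
Equity weight = 668/772 = 0.8653.
Private placement notes weight = 104/772 = 0.1347.
Equity contribution = 0.8653 × 16.84% = 14.5714%.
Remaining for debt = 15.1% − 14.5714% = 0.5286%.
Rd × (1 − 26%) × 0.1347 = 0.5286%  ⇒  Rd = 5.3025%.

5.30%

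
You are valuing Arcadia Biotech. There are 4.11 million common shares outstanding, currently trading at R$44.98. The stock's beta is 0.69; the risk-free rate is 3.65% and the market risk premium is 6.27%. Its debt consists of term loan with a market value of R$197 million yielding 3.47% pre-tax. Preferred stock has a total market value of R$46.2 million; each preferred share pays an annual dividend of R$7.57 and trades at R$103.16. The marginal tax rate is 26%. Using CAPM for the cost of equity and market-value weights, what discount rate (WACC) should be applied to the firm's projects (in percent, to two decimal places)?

5.42%

Cost of equity via CAPM: Re = 3.65% + 0.69 × 6.27% = 7.9763%.
Cost of preferred: Rp = 7.57 / 103.16 = 7.3381%.
Market value of equity E = 44.98 × 4.11m = 184.8678m.
Total capital V = 184.8678 + 46.2 + 197 = 428.0678.
Equity: weight = 184.8678/428.0678 = 0.4319; cost = 7.9763%.
Preferred: weight = 46.2/428.0678 = 0.1079; cost = 7.3381%.
Term loan: weight = 197/428.0678 = 0.4602; after-tax cost = 3.47% × (1 − 26%) = 2.5678%.
WACC = 0.4319 × 7.9763% + 0.1079 × 7.3381% + 0.4602 × 2.5678% = 5.4184%.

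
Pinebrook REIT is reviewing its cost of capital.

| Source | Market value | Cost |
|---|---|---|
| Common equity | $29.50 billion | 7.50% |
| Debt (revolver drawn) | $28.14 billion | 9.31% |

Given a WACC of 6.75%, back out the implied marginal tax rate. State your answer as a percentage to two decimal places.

35.94%

Total capital V = 29.5 + 28.14 = 57.64.
Equity weight = 29.5/57.64 = 0.5118.
Revolver drawn weight = 28.14/57.64 = 0.4882.
Equity contribution = 0.5118 × 7.5% = 3.8385%.
Debt contribution must be 6.75% − 3.8385% = 2.9115%.
0.4882 × 9.31% × (1 − T) = 2.9115%  ⇒  (1 − T) = 0.6406.
T = 35.9425%.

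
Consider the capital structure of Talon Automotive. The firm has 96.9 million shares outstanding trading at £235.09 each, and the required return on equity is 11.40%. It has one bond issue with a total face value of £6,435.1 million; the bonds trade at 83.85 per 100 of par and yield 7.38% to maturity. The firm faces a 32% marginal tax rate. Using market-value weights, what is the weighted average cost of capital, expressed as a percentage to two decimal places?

10.18%

Market value of equity E = 235.09 × 96.9m = 22780.221m. Market value of debt D = 6435.1m × 83.85/100 = 5395.83135m.
Total capital V = 22780.221 + 5395.83135 = 28176.05235.
Equity: weight = 22780.221/28176.05235 = 0.8085; cost = 11.4%.
Bonds outstanding: weight = 5395.83135/28176.05235 = 0.1915; after-tax cost = 7.38% × (1 − 32%) = 5.0184%.
WACC = 0.8085 × 11.4000% + 0.1915 × 5.0184% = 10.1779%.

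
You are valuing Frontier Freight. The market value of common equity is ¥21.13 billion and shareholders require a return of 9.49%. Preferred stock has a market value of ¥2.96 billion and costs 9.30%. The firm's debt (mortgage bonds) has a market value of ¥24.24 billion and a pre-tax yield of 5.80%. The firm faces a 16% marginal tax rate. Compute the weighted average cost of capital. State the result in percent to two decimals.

Total capital V = 21.13 + 2.96 + 24.24 = 48.33.
Equity: weight = 21.13/48.33 = 0.4372; cost = 9.49%.
Preferred: weight = 2.96/48.33 = 0.0612; cost = 9.3%.
Mortgage bonds: weight = 24.24/48.33 = 0.5016; after-tax cost = 5.8% × (1 − 16%) = 4.8720%.
WACC = 0.4372 × 9.4900% + 0.0612 × 9.3000% + 0.5016 × 4.8720% = 7.1622%.

7.16%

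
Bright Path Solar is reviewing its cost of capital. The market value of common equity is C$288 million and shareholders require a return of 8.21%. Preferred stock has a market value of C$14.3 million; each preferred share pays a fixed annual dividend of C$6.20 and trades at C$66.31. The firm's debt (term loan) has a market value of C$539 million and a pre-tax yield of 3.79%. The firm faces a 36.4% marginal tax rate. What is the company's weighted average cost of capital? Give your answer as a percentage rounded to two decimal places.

4.51%

Cost of preferred: Rp = 6.2 / 66.31 = 9.3500%.
Total capital V = 288 + 14.3 + 539 = 841.3.
Equity: weight = 288/841.3 = 0.3423; cost = 8.21%.
Preferred: weight = 14.3/841.3 = 0.0170; cost = 9.35%.
Term loan: weight = 539/841.3 = 0.6407; after-tax cost = 3.79% × (1 − 36.4%) = 2.4104%.
WACC = 0.3423 × 8.2100% + 0.0170 × 9.3500% + 0.6407 × 2.4104% = 4.5137%.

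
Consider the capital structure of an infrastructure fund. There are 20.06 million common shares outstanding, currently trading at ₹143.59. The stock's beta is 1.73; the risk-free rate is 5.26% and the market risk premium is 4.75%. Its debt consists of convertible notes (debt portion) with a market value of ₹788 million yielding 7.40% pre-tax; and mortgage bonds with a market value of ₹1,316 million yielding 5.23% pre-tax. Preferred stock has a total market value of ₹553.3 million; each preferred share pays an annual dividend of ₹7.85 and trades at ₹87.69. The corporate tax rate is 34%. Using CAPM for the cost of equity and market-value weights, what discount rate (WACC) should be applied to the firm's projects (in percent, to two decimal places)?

Cost of equity via CAPM: Re = 5.26% + 1.73 × 4.75% = 13.4775%.
Cost of preferred: Rp = 7.85 / 87.69 = 8.9520%.
Market value of equity E = 143.59 × 20.06m = 2880.4154m.
Total capital V = 2880.4154 + 553.3 + 788 + 1316 = 5537.7154.
Equity: weight = 2880.4154/5537.7154 = 0.5201; cost = 13.4775%.
Preferred: weight = 553.3/5537.7154 = 0.0999; cost = 8.952%.
Convertible notes (debt portion): weight = 788/5537.7154 = 0.1423; after-tax cost = 7.4% × (1 − 34%) = 4.8840%.
Mortgage bonds: weight = 1316/5537.7154 = 0.2376; after-tax cost = 5.23% × (1 − 34%) = 3.4518%.
WACC = 0.5201 × 13.4775% + 0.0999 × 8.9520% + 0.1423 × 4.8840% + 0.2376 × 3.4518% = 9.4200%.

9.42%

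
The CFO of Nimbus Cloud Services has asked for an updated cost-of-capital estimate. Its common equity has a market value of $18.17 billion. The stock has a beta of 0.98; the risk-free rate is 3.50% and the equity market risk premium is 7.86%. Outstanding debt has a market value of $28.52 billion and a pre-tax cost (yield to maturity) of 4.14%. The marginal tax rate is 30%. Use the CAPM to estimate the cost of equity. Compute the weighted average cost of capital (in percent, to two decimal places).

6.13%

Cost of equity via CAPM: Re = 3.5% + 0.98 × 7.86% = 11.2028%.
Total capital V = 18.17 + 28.52 = 46.69.
Equity: weight = 18.17/46.69 = 0.3892; cost = 11.2028%.
Debt: weight = 28.52/46.69 = 0.6108; after-tax cost = 4.14% × (1 − 30%) = 2.8980%.
WACC = 0.3892 × 11.2028% + 0.6108 × 2.8980% = 6.1299%.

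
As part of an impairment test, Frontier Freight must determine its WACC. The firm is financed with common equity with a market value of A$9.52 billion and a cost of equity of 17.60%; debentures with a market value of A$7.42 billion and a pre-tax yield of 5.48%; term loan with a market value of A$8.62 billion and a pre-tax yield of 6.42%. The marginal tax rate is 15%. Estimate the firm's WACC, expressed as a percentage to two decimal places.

9.75%

Total capital V = 9.52 + 7.42 + 8.62 = 25.56.
Equity: weight = 9.52/25.56 = 0.3725; cost = 17.6%.
Debentures: weight = 7.42/25.56 = 0.2903; after-tax cost = 5.48% × (1 − 15%) = 4.6580%.
Term loan: weight = 8.62/25.56 = 0.3372; after-tax cost = 6.42% × (1 − 15%) = 5.4570%.
WACC = 0.3725 × 17.6000% + 0.2903 × 4.6580% + 0.3372 × 5.4570% = 9.7478%.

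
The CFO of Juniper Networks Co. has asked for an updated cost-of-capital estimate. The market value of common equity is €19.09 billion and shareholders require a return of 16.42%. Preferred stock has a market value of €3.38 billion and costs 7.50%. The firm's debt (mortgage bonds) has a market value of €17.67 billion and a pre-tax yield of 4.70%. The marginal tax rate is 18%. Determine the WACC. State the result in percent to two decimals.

Total capital V = 19.09 + 3.38 + 17.67 = 40.14.
Equity: weight = 19.09/40.14 = 0.4756; cost = 16.42%.
Preferred: weight = 3.38/40.14 = 0.0842; cost = 7.5%.
Mortgage bonds: weight = 17.67/40.14 = 0.4402; after-tax cost = 4.7% × (1 − 18%) = 3.8540%.
WACC = 0.4756 × 16.4200% + 0.0842 × 7.5000% + 0.4402 × 3.8540% = 10.1372%.

10.14%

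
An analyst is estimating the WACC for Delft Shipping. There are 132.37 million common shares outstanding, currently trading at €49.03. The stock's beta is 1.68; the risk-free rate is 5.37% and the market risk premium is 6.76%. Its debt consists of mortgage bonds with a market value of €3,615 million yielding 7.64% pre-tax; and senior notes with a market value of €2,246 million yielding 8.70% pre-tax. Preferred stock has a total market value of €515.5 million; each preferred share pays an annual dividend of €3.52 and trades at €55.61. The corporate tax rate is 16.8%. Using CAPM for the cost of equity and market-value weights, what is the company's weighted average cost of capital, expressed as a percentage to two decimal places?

11.74%

Cost of equity via CAPM: Re = 5.37% + 1.68 × 6.76% = 16.7268%.
Cost of preferred: Rp = 3.52 / 55.61 = 6.3298%.
Market value of equity E = 49.03 × 132.37m = 6490.1011m.
Total capital V = 6490.1011 + 515.5 + 3615 + 2246 = 12866.6011.
Equity: weight = 6490.1011/12866.6011 = 0.5044; cost = 16.7268%.
Preferred: weight = 515.5/12866.6011 = 0.0401; cost = 6.3298%.
Mortgage bonds: weight = 3615/12866.6011 = 0.2810; after-tax cost = 7.64% × (1 − 16.8%) = 6.3565%.
Senior notes: weight = 2246/12866.6011 = 0.1746; after-tax cost = 8.7% × (1 − 16.8%) = 7.2384%.
WACC = 0.5044 × 16.7268% + 0.0401 × 6.3298% + 0.2810 × 6.3565% + 0.1746 × 7.2384% = 11.7403%.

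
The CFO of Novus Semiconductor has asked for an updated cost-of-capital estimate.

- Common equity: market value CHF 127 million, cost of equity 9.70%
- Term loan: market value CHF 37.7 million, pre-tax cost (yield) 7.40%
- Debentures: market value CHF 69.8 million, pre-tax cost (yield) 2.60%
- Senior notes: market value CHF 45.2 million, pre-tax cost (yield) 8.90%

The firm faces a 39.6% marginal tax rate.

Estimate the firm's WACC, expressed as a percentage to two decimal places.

Total capital V = 127 + 37.7 + 69.8 + 45.2 = 279.7.
Equity: weight = 127/279.7 = 0.4541; cost = 9.7%.
Term loan: weight = 37.7/279.7 = 0.1348; after-tax cost = 7.4% × (1 − 39.6%) = 4.4696%.
Debentures: weight = 69.8/279.7 = 0.2496; after-tax cost = 2.6% × (1 − 39.6%) = 1.5704%.
Senior notes: weight = 45.2/279.7 = 0.1616; after-tax cost = 8.9% × (1 − 39.6%) = 5.3756%.
WACC = 0.4541 × 9.7000% + 0.1348 × 4.4696% + 0.2496 × 1.5704% + 0.1616 × 5.3756% = 6.2674%.

6.27%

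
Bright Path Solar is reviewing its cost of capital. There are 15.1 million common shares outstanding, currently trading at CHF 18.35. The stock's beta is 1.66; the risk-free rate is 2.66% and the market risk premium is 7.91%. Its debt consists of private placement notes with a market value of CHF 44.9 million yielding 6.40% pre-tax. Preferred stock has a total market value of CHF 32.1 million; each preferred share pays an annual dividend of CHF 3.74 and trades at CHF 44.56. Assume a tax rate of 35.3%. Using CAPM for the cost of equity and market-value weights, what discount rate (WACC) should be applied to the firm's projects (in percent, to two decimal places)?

13.64%

Cost of equity via CAPM: Re = 2.66% + 1.66 × 7.91% = 15.7906%.
Cost of preferred: Rp = 3.74 / 44.56 = 8.3932%.
Market value of equity E = 18.35 × 15.1m = 277.085m.
Total capital V = 277.085 + 32.1 + 44.9 = 354.085.
Equity: weight = 277.085/354.085 = 0.7825; cost = 15.7906%.
Preferred: weight = 32.1/354.085 = 0.0907; cost = 8.3932%.
Private placement notes: weight = 44.9/354.085 = 0.1268; after-tax cost = 6.4% × (1 − 35.3%) = 4.1408%.
WACC = 0.7825 × 15.7906% + 0.0907 × 8.3932% + 0.1268 × 4.1408% = 13.6427%.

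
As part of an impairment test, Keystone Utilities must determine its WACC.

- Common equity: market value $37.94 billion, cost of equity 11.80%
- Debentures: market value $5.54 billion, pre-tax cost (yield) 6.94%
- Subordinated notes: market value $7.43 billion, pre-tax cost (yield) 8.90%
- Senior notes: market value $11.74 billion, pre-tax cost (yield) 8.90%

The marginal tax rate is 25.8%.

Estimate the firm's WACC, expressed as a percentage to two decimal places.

Total capital V = 37.94 + 5.54 + 7.43 + 11.74 = 62.65.
Equity: weight = 37.94/62.65 = 0.6056; cost = 11.8%.
Debentures: weight = 5.54/62.65 = 0.0884; after-tax cost = 6.94% × (1 − 25.8%) = 5.1495%.
Subordinated notes: weight = 7.43/62.65 = 0.1186; after-tax cost = 8.9% × (1 − 25.8%) = 6.6038%.
Senior notes: weight = 11.74/62.65 = 0.1874; after-tax cost = 8.9% × (1 − 25.8%) = 6.6038%.
WACC = 0.6056 × 11.8000% + 0.0884 × 5.1495% + 0.1186 × 6.6038% + 0.1874 × 6.6038% = 9.6219%.

9.62%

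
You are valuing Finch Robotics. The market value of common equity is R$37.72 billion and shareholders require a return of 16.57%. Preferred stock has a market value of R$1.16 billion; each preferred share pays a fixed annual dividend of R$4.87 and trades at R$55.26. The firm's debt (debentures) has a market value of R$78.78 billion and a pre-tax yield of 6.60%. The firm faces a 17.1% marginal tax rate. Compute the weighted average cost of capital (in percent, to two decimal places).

9.06%

Cost of preferred: Rp = 4.87 / 55.26 = 8.8129%.
Total capital V = 37.72 + 1.16 + 78.78 = 117.66.
Equity: weight = 37.72/117.66 = 0.3206; cost = 16.57%.
Preferred: weight = 1.16/117.66 = 0.0099; cost = 8.8129%.
Debentures: weight = 78.78/117.66 = 0.6696; after-tax cost = 6.6% × (1 − 17.1%) = 5.4714%.
WACC = 0.3206 × 16.5700% + 0.0099 × 8.8129% + 0.6696 × 5.4714% = 9.0624%.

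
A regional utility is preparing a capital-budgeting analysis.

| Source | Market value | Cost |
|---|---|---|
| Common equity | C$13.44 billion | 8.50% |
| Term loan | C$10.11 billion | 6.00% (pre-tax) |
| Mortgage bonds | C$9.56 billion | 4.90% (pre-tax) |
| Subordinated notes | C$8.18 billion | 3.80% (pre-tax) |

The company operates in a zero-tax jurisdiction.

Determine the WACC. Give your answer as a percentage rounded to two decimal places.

6.12%

Total capital V = 13.44 + 10.11 + 9.56 + 8.18 = 41.29.
Equity: weight = 13.44/41.29 = 0.3255; cost = 8.5%.
Term loan: weight = 10.11/41.29 = 0.2449; after-tax cost = 6% × (1 − 0%) = 6.0000%.
Mortgage bonds: weight = 9.56/41.29 = 0.2315; after-tax cost = 4.9% × (1 − 0%) = 4.9000%.
Subordinated notes: weight = 8.18/41.29 = 0.1981; after-tax cost = 3.8% × (1 − 0%) = 3.8000%.
WACC = 0.3255 × 8.5000% + 0.2449 × 6.0000% + 0.2315 × 4.9000% + 0.1981 × 3.8000% = 6.1232%.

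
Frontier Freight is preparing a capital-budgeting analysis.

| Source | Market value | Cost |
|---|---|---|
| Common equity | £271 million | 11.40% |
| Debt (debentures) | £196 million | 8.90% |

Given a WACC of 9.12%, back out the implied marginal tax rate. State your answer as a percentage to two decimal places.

32.95%

Total capital V = 271 + 196 = 467.
Equity weight = 271/467 = 0.5803.
Debentures weight = 196/467 = 0.4197.
Equity contribution = 0.5803 × 11.4% = 6.6154%.
Debt contribution must be 9.12% − 6.6154% = 2.5046%.
0.4197 × 8.9% × (1 − T) = 2.5046%  ⇒  (1 − T) = 0.6705.
T = 32.9489%.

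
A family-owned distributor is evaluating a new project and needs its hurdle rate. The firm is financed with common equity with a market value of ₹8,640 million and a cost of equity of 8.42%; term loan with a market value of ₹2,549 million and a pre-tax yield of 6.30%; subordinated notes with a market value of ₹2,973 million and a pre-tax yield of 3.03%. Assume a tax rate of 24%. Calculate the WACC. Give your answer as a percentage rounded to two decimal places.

Total capital V = 8640 + 2549 + 2973 = 14162.
Equity: weight = 8640/14162 = 0.6101; cost = 8.42%.
Term loan: weight = 2549/14162 = 0.1800; after-tax cost = 6.3% × (1 − 24%) = 4.7880%.
Subordinated notes: weight = 2973/14162 = 0.2099; after-tax cost = 3.03% × (1 − 24%) = 2.3028%.
WACC = 0.6101 × 8.4200% + 0.1800 × 4.7880% + 0.2099 × 2.3028% = 6.4821%.

6.48%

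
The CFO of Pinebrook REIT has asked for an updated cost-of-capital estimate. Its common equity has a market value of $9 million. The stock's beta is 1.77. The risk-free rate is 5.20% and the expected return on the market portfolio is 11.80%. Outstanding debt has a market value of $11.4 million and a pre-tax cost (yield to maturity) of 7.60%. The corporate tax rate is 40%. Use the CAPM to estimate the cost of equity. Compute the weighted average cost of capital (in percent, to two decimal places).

10.00%

Market risk premium = 11.8% − 5.2% = 6.6%.
Cost of equity via CAPM: Re = 5.2% + 1.77 × 6.6% = 16.8820%.
Total capital V = 9 + 11.4 = 20.4.
Equity: weight = 9/20.4 = 0.4412; cost = 16.882%.
Debt: weight = 11.4/20.4 = 0.5588; after-tax cost = 7.6% × (1 − 40%) = 4.5600%.
WACC = 0.4412 × 16.8820% + 0.5588 × 4.5600% = 9.9962%.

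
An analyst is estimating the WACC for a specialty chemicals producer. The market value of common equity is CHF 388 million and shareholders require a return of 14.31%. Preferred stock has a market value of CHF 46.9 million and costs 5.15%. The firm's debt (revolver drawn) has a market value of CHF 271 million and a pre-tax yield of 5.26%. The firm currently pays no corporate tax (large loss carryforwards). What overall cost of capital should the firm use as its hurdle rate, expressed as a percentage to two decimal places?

10.23%

Total capital V = 388 + 46.9 + 271 = 705.9.
Equity: weight = 388/705.9 = 0.5497; cost = 14.31%.
Preferred: weight = 46.9/705.9 = 0.0664; cost = 5.15%.
Revolver drawn: weight = 271/705.9 = 0.3839; after-tax cost = 5.26% × (1 − 0%) = 5.2600%.
WACC = 0.5497 × 14.3100% + 0.0664 × 5.1500% + 0.3839 × 5.2600% = 10.2271%.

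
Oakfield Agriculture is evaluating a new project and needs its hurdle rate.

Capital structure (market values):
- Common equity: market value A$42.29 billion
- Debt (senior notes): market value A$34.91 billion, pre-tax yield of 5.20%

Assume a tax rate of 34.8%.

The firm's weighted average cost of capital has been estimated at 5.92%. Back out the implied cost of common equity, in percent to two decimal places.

8.01%

Total capital V = 42.29 + 34.91 = 77.2.
Equity weight = 42.29/77.2 = 0.5478.
Senior notes weight = 34.91/77.2 = 0.4522.
Debt contribution = 0.4522 × 5.2% × (1 − 34.8%) = 1.5331%.
Required equity contribution = 5.92% − 1.5331% = 4.3869%.
Re = 4.3869% / 0.5478 = 8.0082%.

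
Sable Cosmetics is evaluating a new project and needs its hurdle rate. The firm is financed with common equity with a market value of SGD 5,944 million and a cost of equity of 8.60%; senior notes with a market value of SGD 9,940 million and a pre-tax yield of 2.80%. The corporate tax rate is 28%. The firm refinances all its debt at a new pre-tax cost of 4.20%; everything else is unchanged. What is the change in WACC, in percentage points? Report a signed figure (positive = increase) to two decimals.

+0.63 pp

Current WACC:
Total capital V = 5944 + 9940 = 15884.
Equity: weight = 5944/15884 = 0.3742; cost = 8.6%.
Senior notes: weight = 9940/15884 = 0.6258; after-tax cost = 2.8% × (1 − 28%) = 2.0160%.
WACC = 0.3742 × 8.6000% + 0.6258 × 2.0160% = 4.4798%.
After the change:
Total capital V = 5944 + 9940 = 15884.
Equity: weight = 5944/15884 = 0.3742; cost = 8.6%.
Senior notes: weight = 9940/15884 = 0.6258; after-tax cost = 4.2% × (1 − 28%) = 3.0240%.
WACC = 0.3742 × 8.6000% + 0.6258 × 3.0240% = 5.1106%.
Change in WACC = 5.1106% − 4.4798% = 0.6308 pp.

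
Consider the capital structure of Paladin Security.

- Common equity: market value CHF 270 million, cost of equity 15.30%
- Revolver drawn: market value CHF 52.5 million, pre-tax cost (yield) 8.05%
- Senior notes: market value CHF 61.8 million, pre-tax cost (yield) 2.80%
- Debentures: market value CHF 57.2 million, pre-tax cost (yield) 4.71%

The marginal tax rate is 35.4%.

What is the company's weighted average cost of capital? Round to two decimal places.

Total capital V = 270 + 52.5 + 61.8 + 57.2 = 441.5.
Equity: weight = 270/441.5 = 0.6116; cost = 15.3%.
Revolver drawn: weight = 52.5/441.5 = 0.1189; after-tax cost = 8.05% × (1 − 35.4%) = 5.2003%.
Senior notes: weight = 61.8/441.5 = 0.1400; after-tax cost = 2.8% × (1 − 35.4%) = 1.8088%.
Debentures: weight = 57.2/441.5 = 0.1296; after-tax cost = 4.71% × (1 − 35.4%) = 3.0427%.
WACC = 0.6116 × 15.3000% + 0.1189 × 5.2003% + 0.1400 × 1.8088% + 0.1296 × 3.0427% = 10.6225%.

10.62%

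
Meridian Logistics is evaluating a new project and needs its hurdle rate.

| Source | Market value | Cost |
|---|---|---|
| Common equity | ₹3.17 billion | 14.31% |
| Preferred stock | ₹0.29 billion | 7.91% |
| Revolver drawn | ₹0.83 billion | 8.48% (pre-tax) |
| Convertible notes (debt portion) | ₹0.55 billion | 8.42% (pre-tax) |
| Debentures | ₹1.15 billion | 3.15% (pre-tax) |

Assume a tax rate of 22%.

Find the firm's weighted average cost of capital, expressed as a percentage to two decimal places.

9.95%

Total capital V = 3.17 + 0.29 + 0.83 + 0.55 + 1.15 = 5.99.
Equity: weight = 3.17/5.99 = 0.5292; cost = 14.31%.
Preferred: weight = 0.29/5.99 = 0.0484; cost = 7.91%.
Revolver drawn: weight = 0.83/5.99 = 0.1386; after-tax cost = 8.48% × (1 − 22%) = 6.6144%.
Convertible notes (debt portion): weight = 0.55/5.99 = 0.0918; after-tax cost = 8.42% × (1 − 22%) = 6.5676%.
Debentures: weight = 1.15/5.99 = 0.1920; after-tax cost = 3.15% × (1 − 22%) = 2.4570%.
WACC = 0.5292 × 14.3100% + 0.0484 × 7.9100% + 0.1386 × 6.6144% + 0.0918 × 6.5676% + 0.1920 × 2.4570% = 9.9473%.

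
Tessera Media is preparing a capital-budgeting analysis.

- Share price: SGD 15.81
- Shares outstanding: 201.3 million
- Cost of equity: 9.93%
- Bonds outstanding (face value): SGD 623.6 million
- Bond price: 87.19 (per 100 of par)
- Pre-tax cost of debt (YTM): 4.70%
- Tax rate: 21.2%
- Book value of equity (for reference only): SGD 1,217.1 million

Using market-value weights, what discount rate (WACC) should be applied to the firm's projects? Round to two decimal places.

Market value of equity E = 15.81 × 201.3m = 3182.553m. Market value of debt D = 623.6m × 87.19/100 = 543.71684m.
Total capital V = 3182.553 + 543.71684 = 3726.26984.
Equity: weight = 3182.553/3726.26984 = 0.8541; cost = 9.93%.
Bonds outstanding: weight = 543.71684/3726.26984 = 0.1459; after-tax cost = 4.7% × (1 − 21.2%) = 3.7036%.
WACC = 0.8541 × 9.9300% + 0.1459 × 3.7036% = 9.0215%.

9.02%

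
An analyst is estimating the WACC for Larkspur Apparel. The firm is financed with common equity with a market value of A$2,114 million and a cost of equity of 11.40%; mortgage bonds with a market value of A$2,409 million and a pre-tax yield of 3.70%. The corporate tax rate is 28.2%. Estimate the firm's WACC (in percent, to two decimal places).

6.74%

Total capital V = 2114 + 2409 = 4523.
Equity: weight = 2114/4523 = 0.4674; cost = 11.4%.
Mortgage bonds: weight = 2409/4523 = 0.5326; after-tax cost = 3.7% × (1 − 28.2%) = 2.6566%.
WACC = 0.4674 × 11.4000% + 0.5326 × 2.6566% = 6.7432%.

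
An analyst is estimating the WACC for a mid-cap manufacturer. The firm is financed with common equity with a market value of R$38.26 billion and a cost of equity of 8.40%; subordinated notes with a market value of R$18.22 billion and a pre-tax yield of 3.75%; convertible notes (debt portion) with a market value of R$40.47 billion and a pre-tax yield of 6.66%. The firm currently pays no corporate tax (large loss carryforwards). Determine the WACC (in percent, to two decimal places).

6.80%

Total capital V = 38.26 + 18.22 + 40.47 = 96.95.
Equity: weight = 38.26/96.95 = 0.3946; cost = 8.4%.
Subordinated notes: weight = 18.22/96.95 = 0.1879; after-tax cost = 3.75% × (1 − 0%) = 3.7500%.
Convertible notes (debt portion): weight = 40.47/96.95 = 0.4174; after-tax cost = 6.66% × (1 − 0%) = 6.6600%.
WACC = 0.3946 × 8.4000% + 0.1879 × 3.7500% + 0.4174 × 6.6600% = 6.7998%.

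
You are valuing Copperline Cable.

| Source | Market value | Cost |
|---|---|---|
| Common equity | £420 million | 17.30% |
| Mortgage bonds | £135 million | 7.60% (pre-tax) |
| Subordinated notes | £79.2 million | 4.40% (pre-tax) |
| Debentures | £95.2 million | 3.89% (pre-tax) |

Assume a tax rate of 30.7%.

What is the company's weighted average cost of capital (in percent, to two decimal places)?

11.62%

Total capital V = 420 + 135 + 79.2 + 95.2 = 729.4.
Equity: weight = 420/729.4 = 0.5758; cost = 17.3%.
Mortgage bonds: weight = 135/729.4 = 0.1851; after-tax cost = 7.6% × (1 − 30.7%) = 5.2668%.
Subordinated notes: weight = 79.2/729.4 = 0.1086; after-tax cost = 4.4% × (1 − 30.7%) = 3.0492%.
Debentures: weight = 95.2/729.4 = 0.1305; after-tax cost = 3.89% × (1 − 30.7%) = 2.6958%.
WACC = 0.5758 × 17.3000% + 0.1851 × 5.2668% + 0.1086 × 3.0492% + 0.1305 × 2.6958% = 11.6193%.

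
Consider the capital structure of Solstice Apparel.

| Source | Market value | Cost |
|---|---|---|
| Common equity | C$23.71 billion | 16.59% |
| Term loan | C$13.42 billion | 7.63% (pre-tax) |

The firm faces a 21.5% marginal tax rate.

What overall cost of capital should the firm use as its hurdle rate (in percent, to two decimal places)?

Total capital V = 23.71 + 13.42 = 37.13.
Equity: weight = 23.71/37.13 = 0.6386; cost = 16.59%.
Term loan: weight = 13.42/37.13 = 0.3614; after-tax cost = 7.63% × (1 − 21.5%) = 5.9896%.
WACC = 0.6386 × 16.5900% + 0.3614 × 5.9896% = 12.7586%.

12.76%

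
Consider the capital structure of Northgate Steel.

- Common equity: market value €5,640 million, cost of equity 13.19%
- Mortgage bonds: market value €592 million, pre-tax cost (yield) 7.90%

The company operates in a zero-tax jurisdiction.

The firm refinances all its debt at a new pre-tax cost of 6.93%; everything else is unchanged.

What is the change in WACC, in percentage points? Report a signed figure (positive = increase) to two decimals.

Current WACC:
Total capital V = 5640 + 592 = 6232.
Equity: weight = 5640/6232 = 0.9050; cost = 13.19%.
Mortgage bonds: weight = 592/6232 = 0.0950; after-tax cost = 7.9% × (1 − 0%) = 7.9000%.
WACC = 0.9050 × 13.1900% + 0.0950 × 7.9000% = 12.6875%.
After the change:
Total capital V = 5640 + 592 = 6232.
Equity: weight = 5640/6232 = 0.9050; cost = 13.19%.
Mortgage bonds: weight = 592/6232 = 0.0950; after-tax cost = 6.93% × (1 − 0%) = 6.9300%.
WACC = 0.9050 × 13.1900% + 0.0950 × 6.9300% = 12.5953%.
Change in WACC = 12.5953% − 12.6875% = -0.0921 pp.

-0.09 pp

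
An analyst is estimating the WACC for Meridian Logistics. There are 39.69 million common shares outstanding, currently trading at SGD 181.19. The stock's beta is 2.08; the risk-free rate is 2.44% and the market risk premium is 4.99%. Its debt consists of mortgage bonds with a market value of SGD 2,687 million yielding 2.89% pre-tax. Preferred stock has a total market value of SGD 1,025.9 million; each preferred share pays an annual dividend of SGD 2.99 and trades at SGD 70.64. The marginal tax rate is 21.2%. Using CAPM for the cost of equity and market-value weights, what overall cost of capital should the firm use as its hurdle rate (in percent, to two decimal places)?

9.41%

Cost of equity via CAPM: Re = 2.44% + 2.08 × 4.99% = 12.8192%.
Cost of preferred: Rp = 2.99 / 70.64 = 4.2327%.
Market value of equity E = 181.19 × 39.69m = 7191.4311m.
Total capital V = 7191.4311 + 1025.9 + 2687 = 10904.3311.
Equity: weight = 7191.4311/10904.3311 = 0.6595; cost = 12.8192%.
Preferred: weight = 1025.9/10904.3311 = 0.0941; cost = 4.2327%.
Mortgage bonds: weight = 2687/10904.3311 = 0.2464; after-tax cost = 2.89% × (1 − 21.2%) = 2.2773%.
WACC = 0.6595 × 12.8192% + 0.0941 × 4.2327% + 0.2464 × 2.2773% = 9.4137%.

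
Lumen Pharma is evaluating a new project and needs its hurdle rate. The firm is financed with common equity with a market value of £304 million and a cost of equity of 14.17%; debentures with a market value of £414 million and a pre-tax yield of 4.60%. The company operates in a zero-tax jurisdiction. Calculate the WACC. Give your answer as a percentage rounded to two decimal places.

Total capital V = 304 + 414 = 718.
Equity: weight = 304/718 = 0.4234; cost = 14.17%.
Debentures: weight = 414/718 = 0.5766; after-tax cost = 4.6% × (1 − 0%) = 4.6000%.
WACC = 0.4234 × 14.1700% + 0.5766 × 4.6000% = 8.6519%.

8.65%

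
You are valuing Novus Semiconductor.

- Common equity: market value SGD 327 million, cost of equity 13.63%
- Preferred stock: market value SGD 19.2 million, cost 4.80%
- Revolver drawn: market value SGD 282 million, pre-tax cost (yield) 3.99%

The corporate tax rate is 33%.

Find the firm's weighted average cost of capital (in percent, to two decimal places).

8.44%

Total capital V = 327 + 19.2 + 282 = 628.2.
Equity: weight = 327/628.2 = 0.5205; cost = 13.63%.
Preferred: weight = 19.2/628.2 = 0.0306; cost = 4.8%.
Revolver drawn: weight = 282/628.2 = 0.4489; after-tax cost = 3.99% × (1 − 33%) = 2.6733%.
WACC = 0.5205 × 13.6300% + 0.0306 × 4.8000% + 0.4489 × 2.6733% = 8.4416%.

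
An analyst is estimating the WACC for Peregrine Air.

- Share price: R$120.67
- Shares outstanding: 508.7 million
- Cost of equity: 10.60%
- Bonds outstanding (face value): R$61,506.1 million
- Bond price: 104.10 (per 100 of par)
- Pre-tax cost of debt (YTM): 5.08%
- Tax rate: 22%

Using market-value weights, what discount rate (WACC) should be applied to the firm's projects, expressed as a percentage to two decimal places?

7.21%

Market value of equity E = 120.67 × 508.7m = 61384.829m. Market value of debt D = 61506.1m × 104.1/100 = 64027.8501m.
Total capital V = 61384.829 + 64027.8501 = 125412.6791.
Equity: weight = 61384.829/125412.6791 = 0.4895; cost = 10.6%.
Bonds outstanding: weight = 64027.8501/125412.6791 = 0.5105; after-tax cost = 5.08% × (1 − 22%) = 3.9624%.
WACC = 0.4895 × 10.6000% + 0.5105 × 3.9624% = 7.2113%.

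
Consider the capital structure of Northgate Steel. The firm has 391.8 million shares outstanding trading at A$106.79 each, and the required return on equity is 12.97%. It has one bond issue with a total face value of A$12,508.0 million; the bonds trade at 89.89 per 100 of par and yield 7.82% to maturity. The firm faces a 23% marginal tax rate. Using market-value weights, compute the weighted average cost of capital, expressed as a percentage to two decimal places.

11.50%

Market value of equity E = 106.79 × 391.8m = 41840.322m. Market value of debt D = 12508m × 89.89/100 = 11243.4412m.
Total capital V = 41840.322 + 11243.4412 = 53083.7632.
Equity: weight = 41840.322/53083.7632 = 0.7882; cost = 12.97%.
Bonds outstanding: weight = 11243.4412/53083.7632 = 0.2118; after-tax cost = 7.82% × (1 − 23%) = 6.0214%.
WACC = 0.7882 × 12.9700% + 0.2118 × 6.0214% = 11.4982%.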